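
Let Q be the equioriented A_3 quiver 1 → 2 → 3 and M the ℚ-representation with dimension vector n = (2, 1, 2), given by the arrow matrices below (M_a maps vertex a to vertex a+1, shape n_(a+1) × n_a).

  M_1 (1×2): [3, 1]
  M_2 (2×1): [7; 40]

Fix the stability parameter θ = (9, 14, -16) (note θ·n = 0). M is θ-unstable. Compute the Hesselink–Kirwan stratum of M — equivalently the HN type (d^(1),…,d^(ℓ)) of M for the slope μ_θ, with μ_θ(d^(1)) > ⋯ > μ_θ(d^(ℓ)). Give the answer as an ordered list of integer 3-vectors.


Barcode: M ≅ I[1,1], I[1,3], I[3,3]. HN layers by μ_θ (3 steps, strictly decreasing):
  μ^(1)=9; μ^(2)=7/3; μ^(3)=-16

((1, 0, 0); (1, 1, 1); (0, 0, 1))


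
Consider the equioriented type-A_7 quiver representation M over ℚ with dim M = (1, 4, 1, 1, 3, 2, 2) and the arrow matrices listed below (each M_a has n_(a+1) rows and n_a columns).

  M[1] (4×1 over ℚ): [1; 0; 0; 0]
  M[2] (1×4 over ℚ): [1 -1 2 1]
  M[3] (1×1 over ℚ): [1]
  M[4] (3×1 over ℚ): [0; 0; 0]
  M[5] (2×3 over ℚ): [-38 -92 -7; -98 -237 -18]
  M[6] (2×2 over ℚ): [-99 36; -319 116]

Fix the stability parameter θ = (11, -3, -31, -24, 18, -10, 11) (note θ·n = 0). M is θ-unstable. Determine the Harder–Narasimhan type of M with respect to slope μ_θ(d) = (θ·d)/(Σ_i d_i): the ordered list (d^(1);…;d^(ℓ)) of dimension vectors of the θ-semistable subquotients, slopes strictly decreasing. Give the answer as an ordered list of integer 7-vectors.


Barcode: M ≅ I[1,4], I[2,2]^3, I[5,5], I[5,6], I[5,7], I[7,7]. HN layers by μ_θ (5 steps, strictly decreasing):
  μ^(1)=18; μ^(2)=11; μ^(3)=4; μ^(4)=-3; μ^(5)=-47/4

((0, 0, 0, 0, 1, 0, 0); (0, 0, 0, 0, 0, 0, 2); (0, 0, 0, 0, 2, 2, 0); (0, 3, 0, 0, 0, 0, 0); (1, 1, 1, 1, 0, 0, 0))


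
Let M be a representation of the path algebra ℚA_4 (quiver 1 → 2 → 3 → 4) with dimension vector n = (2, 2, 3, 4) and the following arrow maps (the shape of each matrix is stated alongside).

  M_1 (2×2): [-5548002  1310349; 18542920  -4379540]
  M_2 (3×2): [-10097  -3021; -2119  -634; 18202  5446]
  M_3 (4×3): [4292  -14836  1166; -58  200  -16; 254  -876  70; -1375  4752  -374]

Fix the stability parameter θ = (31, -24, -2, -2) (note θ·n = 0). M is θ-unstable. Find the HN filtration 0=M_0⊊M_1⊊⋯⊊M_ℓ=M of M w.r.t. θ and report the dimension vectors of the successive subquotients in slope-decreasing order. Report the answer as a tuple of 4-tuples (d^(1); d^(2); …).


Interval decomposition of M: I[1,1], I[1,4], I[2,4], I[3,3], I[4,4]^2.
HN type (ℓ=4): μ^(1)=31; μ^(2)=3/4; μ^(3)=-2; μ^(4)=-24

((1, 0, 0, 0); (1, 1, 1, 1); (0, 0, 2, 3); (0, 1, 0, 0))


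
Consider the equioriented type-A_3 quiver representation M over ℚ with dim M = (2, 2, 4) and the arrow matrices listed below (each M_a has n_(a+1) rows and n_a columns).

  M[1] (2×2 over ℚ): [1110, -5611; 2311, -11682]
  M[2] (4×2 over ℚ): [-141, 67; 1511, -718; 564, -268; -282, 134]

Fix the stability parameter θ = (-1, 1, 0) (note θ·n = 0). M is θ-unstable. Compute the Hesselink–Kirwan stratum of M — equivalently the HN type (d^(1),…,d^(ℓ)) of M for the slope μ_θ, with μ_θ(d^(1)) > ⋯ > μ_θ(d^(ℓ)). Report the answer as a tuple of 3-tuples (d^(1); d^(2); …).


Barcode: M ≅ I[1,3]^2, I[3,3]^2. HN layers by μ_θ (3 steps, strictly decreasing):
  μ^(1)=1/2; μ^(2)=0; μ^(3)=-1

((0, 2, 2); (0, 0, 2); (2, 0, 0))


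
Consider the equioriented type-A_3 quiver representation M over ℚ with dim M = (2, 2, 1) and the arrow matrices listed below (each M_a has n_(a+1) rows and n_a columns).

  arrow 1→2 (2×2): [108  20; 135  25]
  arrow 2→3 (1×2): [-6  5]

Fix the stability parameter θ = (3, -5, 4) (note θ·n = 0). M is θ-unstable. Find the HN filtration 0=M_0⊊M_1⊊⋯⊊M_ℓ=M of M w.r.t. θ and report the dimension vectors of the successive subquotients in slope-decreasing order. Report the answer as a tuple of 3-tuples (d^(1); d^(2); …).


Via rank(M_{q-1}∘⋯∘M_p): M ≅ I[1,1], I[1,3], I[2,2].
μ_θ-semistable layers: μ^(1)=4; μ^(2)=3; μ^(3)=-1; μ^(4)=-5

((0, 0, 1); (1, 0, 0); (1, 1, 0); (0, 1, 0))


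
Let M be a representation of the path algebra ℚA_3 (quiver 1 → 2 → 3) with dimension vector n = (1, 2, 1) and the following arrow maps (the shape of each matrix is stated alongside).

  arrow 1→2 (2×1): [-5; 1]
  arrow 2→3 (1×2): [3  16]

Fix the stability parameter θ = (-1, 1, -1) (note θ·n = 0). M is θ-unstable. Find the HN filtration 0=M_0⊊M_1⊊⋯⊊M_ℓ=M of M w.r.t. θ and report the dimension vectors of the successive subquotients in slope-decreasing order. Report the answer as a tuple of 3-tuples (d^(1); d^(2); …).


Barcode: M ≅ I[1,3], I[2,2]. HN layers by μ_θ (3 steps, strictly decreasing):
  μ^(1)=1; μ^(2)=0; μ^(3)=-1

((0, 1, 0); (0, 1, 1); (1, 0, 0))


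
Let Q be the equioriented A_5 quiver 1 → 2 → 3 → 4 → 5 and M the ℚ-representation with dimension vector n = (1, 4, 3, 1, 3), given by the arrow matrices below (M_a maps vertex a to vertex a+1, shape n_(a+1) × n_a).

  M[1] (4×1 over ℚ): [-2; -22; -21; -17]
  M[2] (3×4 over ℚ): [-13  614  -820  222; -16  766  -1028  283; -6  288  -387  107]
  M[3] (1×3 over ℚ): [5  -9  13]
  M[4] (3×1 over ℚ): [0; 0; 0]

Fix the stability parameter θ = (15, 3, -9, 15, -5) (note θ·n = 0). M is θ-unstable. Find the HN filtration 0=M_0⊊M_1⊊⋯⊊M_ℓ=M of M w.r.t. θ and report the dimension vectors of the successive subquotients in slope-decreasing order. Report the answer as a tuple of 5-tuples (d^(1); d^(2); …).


Interval decomposition of M: I[1,4], I[2,2], I[2,3]^2, I[5,5]^3.
HN type (ℓ=4): μ^(1)=15; μ^(2)=3; μ^(3)=-3; μ^(4)=-5

((0, 0, 0, 1, 0); (1, 2, 1, 0, 0); (0, 2, 2, 0, 0); (0, 0, 0, 0, 3))


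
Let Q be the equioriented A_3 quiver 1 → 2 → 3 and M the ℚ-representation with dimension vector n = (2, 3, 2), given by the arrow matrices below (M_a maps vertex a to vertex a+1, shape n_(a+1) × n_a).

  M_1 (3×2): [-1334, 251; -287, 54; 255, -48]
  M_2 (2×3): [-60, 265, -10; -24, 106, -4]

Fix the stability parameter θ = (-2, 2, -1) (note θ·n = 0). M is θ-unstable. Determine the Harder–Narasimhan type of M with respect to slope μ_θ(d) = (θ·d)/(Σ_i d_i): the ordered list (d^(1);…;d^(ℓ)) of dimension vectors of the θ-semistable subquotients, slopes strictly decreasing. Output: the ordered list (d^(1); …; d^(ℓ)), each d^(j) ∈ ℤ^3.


Barcode: M ≅ I[1,2], I[1,3], I[2,2], I[3,3]. HN layers by μ_θ (4 steps, strictly decreasing):
  μ^(1)=2; μ^(2)=1/2; μ^(3)=-1; μ^(4)=-2

((0, 2, 0); (0, 1, 1); (0, 0, 1); (2, 0, 0))


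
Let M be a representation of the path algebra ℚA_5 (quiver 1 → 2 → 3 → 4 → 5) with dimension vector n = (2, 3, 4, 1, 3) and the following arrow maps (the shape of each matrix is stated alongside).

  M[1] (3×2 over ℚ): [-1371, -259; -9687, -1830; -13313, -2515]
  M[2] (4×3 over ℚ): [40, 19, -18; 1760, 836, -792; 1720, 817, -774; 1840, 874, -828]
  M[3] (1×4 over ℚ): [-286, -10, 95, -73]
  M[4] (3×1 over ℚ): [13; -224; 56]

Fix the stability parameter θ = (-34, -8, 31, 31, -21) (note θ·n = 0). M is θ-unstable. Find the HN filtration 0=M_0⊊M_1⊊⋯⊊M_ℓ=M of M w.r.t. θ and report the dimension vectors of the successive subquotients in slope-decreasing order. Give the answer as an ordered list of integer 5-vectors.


Barcode: M ≅ I[1,2], I[1,5], I[2,2], I[3,3]^3, I[5,5]^2. HN layers by μ_θ (5 steps, strictly decreasing):
  μ^(1)=31; μ^(2)=41/3; μ^(3)=-8; μ^(4)=-21; μ^(5)=-34

((0, 0, 3, 0, 0); (0, 0, 1, 1, 1); (0, 3, 0, 0, 0); (0, 0, 0, 0, 2); (2, 0, 0, 0, 0))


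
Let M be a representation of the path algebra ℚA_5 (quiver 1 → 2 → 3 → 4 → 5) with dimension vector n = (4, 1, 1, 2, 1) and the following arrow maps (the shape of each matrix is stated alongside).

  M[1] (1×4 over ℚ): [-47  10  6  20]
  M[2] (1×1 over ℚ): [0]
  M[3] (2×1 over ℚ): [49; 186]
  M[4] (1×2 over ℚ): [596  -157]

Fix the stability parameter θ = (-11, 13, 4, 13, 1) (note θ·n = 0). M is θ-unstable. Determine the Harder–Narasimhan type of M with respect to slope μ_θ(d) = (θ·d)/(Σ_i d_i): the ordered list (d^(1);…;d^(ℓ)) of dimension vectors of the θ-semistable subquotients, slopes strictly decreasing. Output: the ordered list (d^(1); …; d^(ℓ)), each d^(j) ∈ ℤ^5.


Barcode: M ≅ I[1,1]^3, I[1,2], I[3,5], I[4,4]. HN layers by μ_θ (4 steps, strictly decreasing):
  μ^(1)=13; μ^(2)=7; μ^(3)=4; μ^(4)=-11

((0, 1, 0, 1, 0); (0, 0, 0, 1, 1); (0, 0, 1, 0, 0); (4, 0, 0, 0, 0))


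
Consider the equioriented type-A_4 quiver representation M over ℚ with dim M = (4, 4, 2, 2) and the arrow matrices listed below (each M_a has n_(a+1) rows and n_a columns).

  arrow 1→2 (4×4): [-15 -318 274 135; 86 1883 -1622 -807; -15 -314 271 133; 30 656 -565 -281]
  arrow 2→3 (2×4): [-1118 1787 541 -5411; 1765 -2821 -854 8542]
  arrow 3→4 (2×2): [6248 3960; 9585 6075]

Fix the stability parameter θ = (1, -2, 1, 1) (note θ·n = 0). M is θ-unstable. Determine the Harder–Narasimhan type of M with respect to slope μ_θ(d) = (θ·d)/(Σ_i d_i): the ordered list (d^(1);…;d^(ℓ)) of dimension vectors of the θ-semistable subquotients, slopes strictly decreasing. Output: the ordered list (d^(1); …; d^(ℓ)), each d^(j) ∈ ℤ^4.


Interval decomposition of M: I[1,2]^2, I[1,3], I[1,4], I[4,4].
HN type (ℓ=2): μ^(1)=1; μ^(2)=-1/2

((0, 0, 2, 2); (4, 4, 0, 0))


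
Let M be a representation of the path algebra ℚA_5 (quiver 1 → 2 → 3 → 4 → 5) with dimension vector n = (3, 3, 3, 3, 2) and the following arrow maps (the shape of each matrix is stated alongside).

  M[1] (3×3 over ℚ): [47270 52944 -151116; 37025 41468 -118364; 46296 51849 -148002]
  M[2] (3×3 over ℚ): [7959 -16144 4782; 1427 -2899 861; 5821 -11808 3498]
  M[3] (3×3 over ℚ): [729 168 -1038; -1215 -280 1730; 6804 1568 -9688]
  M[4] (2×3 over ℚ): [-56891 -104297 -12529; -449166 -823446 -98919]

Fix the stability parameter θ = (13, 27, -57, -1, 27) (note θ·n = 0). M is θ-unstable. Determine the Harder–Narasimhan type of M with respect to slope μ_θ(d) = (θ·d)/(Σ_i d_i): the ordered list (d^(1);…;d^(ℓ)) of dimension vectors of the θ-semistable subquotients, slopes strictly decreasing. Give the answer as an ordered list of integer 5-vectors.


Via rank(M_{q-1}∘⋯∘M_p): M ≅ I[1,2], I[1,3], I[1,4], I[3,3], I[4,5]^2.
μ_θ-semistable layers: μ^(1)=27; μ^(2)=13; μ^(3)=-1; μ^(4)=-17/3; μ^(5)=-57

((0, 1, 0, 0, 2); (1, 0, 0, 0, 0); (0, 0, 0, 3, 0); (2, 2, 2, 0, 0); (0, 0, 1, 0, 0))


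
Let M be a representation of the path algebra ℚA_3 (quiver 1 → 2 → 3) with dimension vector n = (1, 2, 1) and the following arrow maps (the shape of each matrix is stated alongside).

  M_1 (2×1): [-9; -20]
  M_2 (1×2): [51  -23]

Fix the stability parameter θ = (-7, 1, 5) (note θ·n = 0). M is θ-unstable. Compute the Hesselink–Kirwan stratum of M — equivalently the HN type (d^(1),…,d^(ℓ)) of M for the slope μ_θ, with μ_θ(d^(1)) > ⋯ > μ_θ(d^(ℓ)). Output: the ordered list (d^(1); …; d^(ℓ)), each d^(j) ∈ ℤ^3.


Barcode: M ≅ I[1,3], I[2,2]. HN layers by μ_θ (3 steps, strictly decreasing):
  μ^(1)=5; μ^(2)=1; μ^(3)=-7

((0, 0, 1); (0, 2, 0); (1, 0, 0))


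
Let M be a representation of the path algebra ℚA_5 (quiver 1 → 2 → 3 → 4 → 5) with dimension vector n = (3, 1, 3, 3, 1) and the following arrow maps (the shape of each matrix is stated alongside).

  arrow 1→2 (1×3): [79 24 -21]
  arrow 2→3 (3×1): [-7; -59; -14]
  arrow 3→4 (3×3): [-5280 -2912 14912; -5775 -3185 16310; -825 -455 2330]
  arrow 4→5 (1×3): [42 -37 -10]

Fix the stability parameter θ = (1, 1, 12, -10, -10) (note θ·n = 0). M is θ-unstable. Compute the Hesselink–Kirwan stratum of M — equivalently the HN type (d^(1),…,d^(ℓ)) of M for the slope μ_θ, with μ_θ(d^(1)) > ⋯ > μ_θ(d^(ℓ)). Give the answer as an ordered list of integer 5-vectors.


Via rank(M_{q-1}∘⋯∘M_p): M ≅ I[1,1]^2, I[1,3], I[3,3], I[3,5], I[4,4]^2.
μ_θ-semistable layers: μ^(1)=12; μ^(2)=1; μ^(3)=-8/3; μ^(4)=-10

((0, 0, 2, 0, 0); (3, 1, 0, 0, 0); (0, 0, 1, 1, 1); (0, 0, 0, 2, 0))


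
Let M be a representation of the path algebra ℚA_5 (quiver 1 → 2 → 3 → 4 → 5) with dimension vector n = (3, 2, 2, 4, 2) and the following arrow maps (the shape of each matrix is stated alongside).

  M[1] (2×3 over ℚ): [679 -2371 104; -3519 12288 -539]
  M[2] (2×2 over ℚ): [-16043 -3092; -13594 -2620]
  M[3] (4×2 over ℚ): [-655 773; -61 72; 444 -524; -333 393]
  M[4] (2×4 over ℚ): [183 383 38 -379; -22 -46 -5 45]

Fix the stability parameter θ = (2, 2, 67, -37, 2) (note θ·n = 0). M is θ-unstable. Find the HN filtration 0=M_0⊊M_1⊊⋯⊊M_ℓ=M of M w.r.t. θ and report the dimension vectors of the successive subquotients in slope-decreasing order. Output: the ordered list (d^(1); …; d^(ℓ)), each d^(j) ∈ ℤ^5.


Via rank(M_{q-1}∘⋯∘M_p): M ≅ I[1,1], I[1,5]^2, I[4,4]^2.
μ_θ-semistable layers: μ^(1)=32/3; μ^(2)=2; μ^(3)=-37

((0, 0, 2, 2, 2); (3, 2, 0, 0, 0); (0, 0, 0, 2, 0))


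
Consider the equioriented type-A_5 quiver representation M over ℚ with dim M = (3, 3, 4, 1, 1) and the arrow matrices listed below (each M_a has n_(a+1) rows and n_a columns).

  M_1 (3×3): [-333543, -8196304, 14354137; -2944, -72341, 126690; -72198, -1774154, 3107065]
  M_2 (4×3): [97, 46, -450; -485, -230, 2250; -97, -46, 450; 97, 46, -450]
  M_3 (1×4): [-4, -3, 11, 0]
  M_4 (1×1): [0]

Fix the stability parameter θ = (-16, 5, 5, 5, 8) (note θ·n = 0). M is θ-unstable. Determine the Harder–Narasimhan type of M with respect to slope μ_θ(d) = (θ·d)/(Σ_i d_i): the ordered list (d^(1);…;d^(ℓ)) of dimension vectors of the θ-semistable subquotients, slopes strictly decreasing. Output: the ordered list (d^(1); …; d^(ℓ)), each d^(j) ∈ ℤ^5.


Interval decomposition of M: I[1,2]^2, I[1,3], I[3,3]^2, I[3,4], I[5,5].
HN type (ℓ=3): μ^(1)=8; μ^(2)=5; μ^(3)=-16

((0, 0, 0, 0, 1); (0, 3, 4, 1, 0); (3, 0, 0, 0, 0))


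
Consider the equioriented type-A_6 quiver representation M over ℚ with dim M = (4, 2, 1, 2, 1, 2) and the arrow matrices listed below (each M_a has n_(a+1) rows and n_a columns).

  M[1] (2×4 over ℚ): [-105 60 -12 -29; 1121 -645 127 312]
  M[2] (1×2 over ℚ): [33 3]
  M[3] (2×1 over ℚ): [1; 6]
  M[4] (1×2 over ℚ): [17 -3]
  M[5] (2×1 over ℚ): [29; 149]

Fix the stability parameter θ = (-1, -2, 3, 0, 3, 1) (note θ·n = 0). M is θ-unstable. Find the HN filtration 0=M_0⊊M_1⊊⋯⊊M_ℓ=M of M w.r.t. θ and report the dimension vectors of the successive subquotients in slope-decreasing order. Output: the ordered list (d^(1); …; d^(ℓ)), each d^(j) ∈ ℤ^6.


Interval decomposition of M: I[1,1]^2, I[1,2], I[1,6], I[4,4], I[6,6].
HN type (ℓ=6): μ^(1)=2; μ^(2)=3/2; μ^(3)=1; μ^(4)=0; μ^(5)=-1; μ^(6)=-3/2

((0, 0, 0, 0, 1, 1); (0, 0, 1, 1, 0, 0); (0, 0, 0, 0, 0, 1); (0, 0, 0, 1, 0, 0); (2, 0, 0, 0, 0, 0); (2, 2, 0, 0, 0, 0))


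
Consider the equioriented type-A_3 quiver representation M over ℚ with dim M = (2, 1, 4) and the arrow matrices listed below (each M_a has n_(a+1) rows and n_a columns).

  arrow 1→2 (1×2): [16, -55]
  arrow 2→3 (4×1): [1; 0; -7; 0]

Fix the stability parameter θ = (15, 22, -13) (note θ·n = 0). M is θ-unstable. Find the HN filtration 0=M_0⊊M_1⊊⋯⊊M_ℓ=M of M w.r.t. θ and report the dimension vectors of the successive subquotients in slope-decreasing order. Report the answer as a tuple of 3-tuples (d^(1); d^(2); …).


Barcode: M ≅ I[1,1], I[1,3], I[3,3]^3. HN layers by μ_θ (3 steps, strictly decreasing):
  μ^(1)=15; μ^(2)=8; μ^(3)=-13

((1, 0, 0); (1, 1, 1); (0, 0, 3))


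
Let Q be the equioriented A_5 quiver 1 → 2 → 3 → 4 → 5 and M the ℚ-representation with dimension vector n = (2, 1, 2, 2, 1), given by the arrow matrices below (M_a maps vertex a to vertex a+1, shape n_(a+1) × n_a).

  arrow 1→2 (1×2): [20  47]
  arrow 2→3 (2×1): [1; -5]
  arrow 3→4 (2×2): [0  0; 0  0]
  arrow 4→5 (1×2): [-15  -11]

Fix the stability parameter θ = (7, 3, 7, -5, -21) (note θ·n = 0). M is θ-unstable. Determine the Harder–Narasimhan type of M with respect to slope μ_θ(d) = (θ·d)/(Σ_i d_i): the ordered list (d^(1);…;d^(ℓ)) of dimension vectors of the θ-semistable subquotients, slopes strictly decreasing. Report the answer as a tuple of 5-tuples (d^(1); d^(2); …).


Barcode: M ≅ I[1,1], I[1,3], I[3,3], I[4,4], I[4,5]. HN layers by μ_θ (4 steps, strictly decreasing):
  μ^(1)=7; μ^(2)=5; μ^(3)=-5; μ^(4)=-13

((1, 0, 2, 0, 0); (1, 1, 0, 0, 0); (0, 0, 0, 1, 0); (0, 0, 0, 1, 1))


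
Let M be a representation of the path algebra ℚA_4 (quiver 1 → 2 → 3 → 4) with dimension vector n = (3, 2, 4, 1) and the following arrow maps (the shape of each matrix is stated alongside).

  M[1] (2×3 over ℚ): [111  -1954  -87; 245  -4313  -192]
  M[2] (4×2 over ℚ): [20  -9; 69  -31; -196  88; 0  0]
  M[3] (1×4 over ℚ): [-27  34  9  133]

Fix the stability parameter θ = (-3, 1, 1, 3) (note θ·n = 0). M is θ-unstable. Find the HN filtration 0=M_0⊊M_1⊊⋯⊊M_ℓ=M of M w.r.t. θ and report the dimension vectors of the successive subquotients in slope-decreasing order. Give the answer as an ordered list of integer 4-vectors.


Interval decomposition of M: I[1,1], I[1,3], I[1,4], I[3,3]^2.
HN type (ℓ=3): μ^(1)=3; μ^(2)=1; μ^(3)=-3

((0, 0, 0, 1); (0, 2, 4, 0); (3, 0, 0, 0))


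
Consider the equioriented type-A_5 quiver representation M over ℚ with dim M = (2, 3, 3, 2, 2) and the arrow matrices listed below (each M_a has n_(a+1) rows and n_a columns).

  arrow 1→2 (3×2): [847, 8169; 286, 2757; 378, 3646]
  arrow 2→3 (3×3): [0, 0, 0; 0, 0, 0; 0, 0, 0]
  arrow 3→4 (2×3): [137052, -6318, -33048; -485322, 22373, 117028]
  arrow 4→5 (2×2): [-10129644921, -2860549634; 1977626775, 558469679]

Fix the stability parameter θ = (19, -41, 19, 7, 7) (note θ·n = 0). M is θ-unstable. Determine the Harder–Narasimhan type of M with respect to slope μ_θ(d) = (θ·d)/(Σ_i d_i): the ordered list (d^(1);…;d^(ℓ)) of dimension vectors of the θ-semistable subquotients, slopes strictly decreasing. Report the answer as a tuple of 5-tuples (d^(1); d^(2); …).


Via rank(M_{q-1}∘⋯∘M_p): M ≅ I[1,2]^2, I[2,2], I[3,3]^2, I[3,5], I[4,5].
μ_θ-semistable layers: μ^(1)=19; μ^(2)=11; μ^(3)=7; μ^(4)=-11; μ^(5)=-41

((0, 0, 2, 0, 0); (0, 0, 1, 1, 1); (0, 0, 0, 1, 1); (2, 2, 0, 0, 0); (0, 1, 0, 0, 0))


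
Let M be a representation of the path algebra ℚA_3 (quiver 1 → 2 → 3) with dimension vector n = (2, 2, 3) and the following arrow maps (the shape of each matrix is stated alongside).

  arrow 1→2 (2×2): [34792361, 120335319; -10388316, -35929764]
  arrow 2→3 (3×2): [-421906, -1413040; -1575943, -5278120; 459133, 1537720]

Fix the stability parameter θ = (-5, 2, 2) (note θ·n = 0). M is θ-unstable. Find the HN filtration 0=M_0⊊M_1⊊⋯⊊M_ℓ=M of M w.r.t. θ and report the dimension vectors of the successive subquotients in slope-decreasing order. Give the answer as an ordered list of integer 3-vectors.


Interval decomposition of M: I[1,1], I[1,3], I[2,2], I[3,3]^2.
HN type (ℓ=2): μ^(1)=2; μ^(2)=-5

((0, 2, 3); (2, 0, 0))


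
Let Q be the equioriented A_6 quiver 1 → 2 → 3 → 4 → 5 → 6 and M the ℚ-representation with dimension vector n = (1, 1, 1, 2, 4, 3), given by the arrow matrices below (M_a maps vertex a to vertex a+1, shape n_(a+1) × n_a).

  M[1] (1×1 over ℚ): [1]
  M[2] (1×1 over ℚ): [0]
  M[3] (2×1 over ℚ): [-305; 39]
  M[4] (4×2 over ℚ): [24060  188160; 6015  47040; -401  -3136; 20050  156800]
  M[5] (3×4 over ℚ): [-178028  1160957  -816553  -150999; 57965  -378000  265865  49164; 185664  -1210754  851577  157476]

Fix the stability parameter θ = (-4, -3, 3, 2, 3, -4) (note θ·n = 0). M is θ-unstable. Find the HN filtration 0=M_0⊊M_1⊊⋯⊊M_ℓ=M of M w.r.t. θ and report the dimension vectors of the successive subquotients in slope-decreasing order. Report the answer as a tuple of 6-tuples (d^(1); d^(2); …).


Interval decomposition of M: I[1,2], I[3,6], I[4,4], I[5,5], I[5,6]^2.
HN type (ℓ=6): μ^(1)=3; μ^(2)=2; μ^(3)=1; μ^(4)=-1/2; μ^(5)=-3; μ^(6)=-4

((0, 0, 0, 0, 1, 0); (0, 0, 0, 1, 0, 0); (0, 0, 1, 1, 1, 1); (0, 0, 0, 0, 2, 2); (0, 1, 0, 0, 0, 0); (1, 0, 0, 0, 0, 0))


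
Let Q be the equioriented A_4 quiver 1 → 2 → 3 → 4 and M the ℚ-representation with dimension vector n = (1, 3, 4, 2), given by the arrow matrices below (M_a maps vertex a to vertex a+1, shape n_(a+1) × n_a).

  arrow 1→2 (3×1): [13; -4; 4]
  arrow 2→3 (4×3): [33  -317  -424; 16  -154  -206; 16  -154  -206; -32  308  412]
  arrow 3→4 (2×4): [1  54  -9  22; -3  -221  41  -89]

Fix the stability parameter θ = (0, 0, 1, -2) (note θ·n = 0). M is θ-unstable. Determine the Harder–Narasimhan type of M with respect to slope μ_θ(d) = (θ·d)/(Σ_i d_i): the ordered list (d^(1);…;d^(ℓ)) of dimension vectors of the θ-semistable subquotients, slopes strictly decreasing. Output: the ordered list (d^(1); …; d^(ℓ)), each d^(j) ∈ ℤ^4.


Via rank(M_{q-1}∘⋯∘M_p): M ≅ I[1,4], I[2,2], I[2,4], I[3,3]^2.
μ_θ-semistable layers: μ^(1)=1; μ^(2)=0; μ^(3)=-1/4; μ^(4)=-1/3

((0, 0, 2, 0); (0, 1, 0, 0); (1, 1, 1, 1); (0, 1, 1, 1))


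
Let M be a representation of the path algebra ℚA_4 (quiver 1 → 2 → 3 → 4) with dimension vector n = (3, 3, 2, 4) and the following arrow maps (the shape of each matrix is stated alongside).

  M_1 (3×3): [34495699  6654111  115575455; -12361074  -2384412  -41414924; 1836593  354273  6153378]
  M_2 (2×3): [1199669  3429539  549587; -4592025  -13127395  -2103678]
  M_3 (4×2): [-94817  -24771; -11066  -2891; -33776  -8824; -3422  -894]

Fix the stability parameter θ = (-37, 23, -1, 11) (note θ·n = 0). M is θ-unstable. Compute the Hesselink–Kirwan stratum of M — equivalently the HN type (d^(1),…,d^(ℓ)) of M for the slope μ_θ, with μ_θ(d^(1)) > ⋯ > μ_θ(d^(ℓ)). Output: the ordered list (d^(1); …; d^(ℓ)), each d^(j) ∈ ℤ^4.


Via rank(M_{q-1}∘⋯∘M_p): M ≅ I[1,2], I[1,4]^2, I[4,4]^2.
μ_θ-semistable layers: μ^(1)=23; μ^(2)=11; μ^(3)=-37

((0, 1, 0, 0); (0, 2, 2, 4); (3, 0, 0, 0))


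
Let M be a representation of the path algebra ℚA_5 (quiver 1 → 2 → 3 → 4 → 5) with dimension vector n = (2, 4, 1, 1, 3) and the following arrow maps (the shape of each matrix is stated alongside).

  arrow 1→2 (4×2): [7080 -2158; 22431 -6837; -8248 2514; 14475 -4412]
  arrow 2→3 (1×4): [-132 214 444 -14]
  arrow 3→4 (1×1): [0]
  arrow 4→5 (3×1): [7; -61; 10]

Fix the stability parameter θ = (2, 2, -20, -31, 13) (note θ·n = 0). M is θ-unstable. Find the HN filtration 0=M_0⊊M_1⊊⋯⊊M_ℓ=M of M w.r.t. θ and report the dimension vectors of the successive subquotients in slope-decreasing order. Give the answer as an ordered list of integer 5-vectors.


Interval decomposition of M: I[1,2], I[1,3], I[2,2]^2, I[4,5], I[5,5]^2.
HN type (ℓ=4): μ^(1)=13; μ^(2)=2; μ^(3)=-16/3; μ^(4)=-31

((0, 0, 0, 0, 3); (1, 3, 0, 0, 0); (1, 1, 1, 0, 0); (0, 0, 0, 1, 0))


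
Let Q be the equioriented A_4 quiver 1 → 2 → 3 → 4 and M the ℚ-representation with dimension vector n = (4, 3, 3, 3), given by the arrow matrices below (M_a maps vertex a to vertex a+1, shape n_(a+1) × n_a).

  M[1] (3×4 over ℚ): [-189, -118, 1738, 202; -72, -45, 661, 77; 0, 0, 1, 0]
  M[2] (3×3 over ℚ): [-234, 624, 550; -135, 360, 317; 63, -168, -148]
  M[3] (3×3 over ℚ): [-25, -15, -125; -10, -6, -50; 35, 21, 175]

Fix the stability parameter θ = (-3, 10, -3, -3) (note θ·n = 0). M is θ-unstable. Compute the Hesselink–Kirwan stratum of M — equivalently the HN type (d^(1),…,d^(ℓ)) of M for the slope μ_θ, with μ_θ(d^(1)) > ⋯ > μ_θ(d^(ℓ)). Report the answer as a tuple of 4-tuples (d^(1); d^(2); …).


Interval decomposition of M: I[1,1], I[1,2], I[1,3], I[1,4], I[3,3], I[4,4]^2.
HN type (ℓ=4): μ^(1)=10; μ^(2)=7/2; μ^(3)=4/3; μ^(4)=-3

((0, 1, 0, 0); (0, 1, 1, 0); (0, 1, 1, 1); (4, 0, 1, 2))


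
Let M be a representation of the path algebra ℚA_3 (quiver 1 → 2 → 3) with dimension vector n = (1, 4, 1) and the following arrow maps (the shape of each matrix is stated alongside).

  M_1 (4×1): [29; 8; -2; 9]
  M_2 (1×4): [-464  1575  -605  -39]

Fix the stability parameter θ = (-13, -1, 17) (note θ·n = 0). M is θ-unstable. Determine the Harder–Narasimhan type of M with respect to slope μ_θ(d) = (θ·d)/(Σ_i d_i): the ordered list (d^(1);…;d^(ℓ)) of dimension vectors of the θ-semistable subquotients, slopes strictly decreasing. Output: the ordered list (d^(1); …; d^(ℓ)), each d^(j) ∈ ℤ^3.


Interval decomposition of M: I[1,3], I[2,2]^3.
HN type (ℓ=3): μ^(1)=17; μ^(2)=-1; μ^(3)=-13

((0, 0, 1); (0, 4, 0); (1, 0, 0))


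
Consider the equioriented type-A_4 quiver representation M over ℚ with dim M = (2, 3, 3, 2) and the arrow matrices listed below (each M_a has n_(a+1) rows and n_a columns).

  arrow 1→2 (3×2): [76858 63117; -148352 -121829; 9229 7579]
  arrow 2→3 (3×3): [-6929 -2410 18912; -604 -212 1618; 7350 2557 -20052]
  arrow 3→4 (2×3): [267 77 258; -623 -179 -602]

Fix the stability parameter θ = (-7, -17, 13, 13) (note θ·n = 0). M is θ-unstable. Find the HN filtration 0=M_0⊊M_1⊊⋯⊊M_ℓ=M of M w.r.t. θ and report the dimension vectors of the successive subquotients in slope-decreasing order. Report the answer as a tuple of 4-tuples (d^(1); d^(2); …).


Barcode: M ≅ I[1,4]^2, I[2,3]. HN layers by μ_θ (3 steps, strictly decreasing):
  μ^(1)=13; μ^(2)=-12; μ^(3)=-17

((0, 0, 3, 2); (2, 2, 0, 0); (0, 1, 0, 0))


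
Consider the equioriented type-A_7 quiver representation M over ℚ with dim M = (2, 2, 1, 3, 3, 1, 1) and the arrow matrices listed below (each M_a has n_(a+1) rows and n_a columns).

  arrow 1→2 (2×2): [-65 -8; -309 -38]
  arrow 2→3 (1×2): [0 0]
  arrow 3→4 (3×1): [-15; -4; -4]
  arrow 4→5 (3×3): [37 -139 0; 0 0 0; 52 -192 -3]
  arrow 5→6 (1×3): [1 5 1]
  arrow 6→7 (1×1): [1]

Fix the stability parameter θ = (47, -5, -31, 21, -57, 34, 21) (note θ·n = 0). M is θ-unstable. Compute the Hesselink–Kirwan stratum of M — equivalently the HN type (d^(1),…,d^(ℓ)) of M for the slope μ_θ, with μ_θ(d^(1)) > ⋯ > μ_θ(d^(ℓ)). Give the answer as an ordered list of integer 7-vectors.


Barcode: M ≅ I[1,2]^2, I[3,7], I[4,4], I[4,5], I[5,5]. HN layers by μ_θ (5 steps, strictly decreasing):
  μ^(1)=55/2; μ^(2)=21; μ^(3)=-18; μ^(4)=-31; μ^(5)=-57

((0, 0, 0, 0, 0, 1, 1); (2, 2, 0, 1, 0, 0, 0); (0, 0, 0, 2, 2, 0, 0); (0, 0, 1, 0, 0, 0, 0); (0, 0, 0, 0, 1, 0, 0))


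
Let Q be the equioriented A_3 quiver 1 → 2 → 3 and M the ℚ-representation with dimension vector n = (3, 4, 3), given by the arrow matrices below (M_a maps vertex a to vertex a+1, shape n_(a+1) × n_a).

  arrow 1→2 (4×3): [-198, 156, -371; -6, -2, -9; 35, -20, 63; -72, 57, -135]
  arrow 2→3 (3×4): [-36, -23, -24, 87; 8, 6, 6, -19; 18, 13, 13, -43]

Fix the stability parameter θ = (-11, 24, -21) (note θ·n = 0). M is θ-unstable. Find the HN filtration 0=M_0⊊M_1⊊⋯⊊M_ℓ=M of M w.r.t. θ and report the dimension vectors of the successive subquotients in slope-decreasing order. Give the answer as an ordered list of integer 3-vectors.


Via rank(M_{q-1}∘⋯∘M_p): M ≅ I[1,3]^3, I[2,2].
μ_θ-semistable layers: μ^(1)=24; μ^(2)=3/2; μ^(3)=-11

((0, 1, 0); (0, 3, 3); (3, 0, 0))


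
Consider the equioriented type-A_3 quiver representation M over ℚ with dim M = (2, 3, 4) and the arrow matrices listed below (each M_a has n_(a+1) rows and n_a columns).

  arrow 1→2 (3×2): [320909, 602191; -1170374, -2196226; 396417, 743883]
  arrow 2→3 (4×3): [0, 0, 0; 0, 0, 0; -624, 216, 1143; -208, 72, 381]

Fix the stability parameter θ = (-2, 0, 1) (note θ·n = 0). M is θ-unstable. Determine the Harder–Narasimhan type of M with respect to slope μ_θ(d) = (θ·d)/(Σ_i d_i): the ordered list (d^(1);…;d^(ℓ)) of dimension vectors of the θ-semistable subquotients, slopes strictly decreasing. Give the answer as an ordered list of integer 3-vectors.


Via rank(M_{q-1}∘⋯∘M_p): M ≅ I[1,1], I[1,3], I[2,2]^2, I[3,3]^3.
μ_θ-semistable layers: μ^(1)=1; μ^(2)=0; μ^(3)=-2

((0, 0, 4); (0, 3, 0); (2, 0, 0))


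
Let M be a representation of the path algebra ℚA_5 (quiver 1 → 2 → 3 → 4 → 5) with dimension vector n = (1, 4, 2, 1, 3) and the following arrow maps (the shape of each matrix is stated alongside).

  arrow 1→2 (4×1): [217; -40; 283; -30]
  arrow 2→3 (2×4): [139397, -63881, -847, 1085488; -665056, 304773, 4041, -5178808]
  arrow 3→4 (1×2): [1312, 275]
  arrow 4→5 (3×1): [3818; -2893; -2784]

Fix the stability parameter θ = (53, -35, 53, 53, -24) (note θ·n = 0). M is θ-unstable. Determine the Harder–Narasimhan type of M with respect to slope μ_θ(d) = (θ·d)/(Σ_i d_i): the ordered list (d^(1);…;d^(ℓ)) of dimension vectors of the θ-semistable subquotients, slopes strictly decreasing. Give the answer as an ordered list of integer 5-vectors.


Interval decomposition of M: I[1,5], I[2,2]^2, I[2,3], I[5,5]^2.
HN type (ℓ=5): μ^(1)=53; μ^(2)=82/3; μ^(3)=9; μ^(4)=-24; μ^(5)=-35

((0, 0, 1, 0, 0); (0, 0, 1, 1, 1); (1, 1, 0, 0, 0); (0, 0, 0, 0, 2); (0, 3, 0, 0, 0))


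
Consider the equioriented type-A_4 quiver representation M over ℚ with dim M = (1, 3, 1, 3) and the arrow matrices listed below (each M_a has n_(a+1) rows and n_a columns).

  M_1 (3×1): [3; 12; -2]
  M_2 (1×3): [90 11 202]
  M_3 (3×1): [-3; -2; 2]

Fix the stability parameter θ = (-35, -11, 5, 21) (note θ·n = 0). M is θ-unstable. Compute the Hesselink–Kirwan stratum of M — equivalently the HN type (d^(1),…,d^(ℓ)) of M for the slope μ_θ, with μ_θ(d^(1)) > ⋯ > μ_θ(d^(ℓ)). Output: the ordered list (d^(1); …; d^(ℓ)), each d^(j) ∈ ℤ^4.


Via rank(M_{q-1}∘⋯∘M_p): M ≅ I[1,4], I[2,2]^2, I[4,4]^2.
μ_θ-semistable layers: μ^(1)=21; μ^(2)=5; μ^(3)=-11; μ^(4)=-35

((0, 0, 0, 3); (0, 0, 1, 0); (0, 3, 0, 0); (1, 0, 0, 0))


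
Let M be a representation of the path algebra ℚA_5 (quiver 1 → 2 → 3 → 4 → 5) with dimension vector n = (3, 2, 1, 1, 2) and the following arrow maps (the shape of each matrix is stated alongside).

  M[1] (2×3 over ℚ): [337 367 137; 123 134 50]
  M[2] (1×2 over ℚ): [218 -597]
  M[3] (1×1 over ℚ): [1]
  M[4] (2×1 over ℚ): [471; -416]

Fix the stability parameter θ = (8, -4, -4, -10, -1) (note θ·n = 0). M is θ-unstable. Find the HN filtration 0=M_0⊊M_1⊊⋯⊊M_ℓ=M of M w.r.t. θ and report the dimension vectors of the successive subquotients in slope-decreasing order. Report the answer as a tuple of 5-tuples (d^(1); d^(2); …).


Barcode: M ≅ I[1,1], I[1,2], I[1,5], I[5,5]. HN layers by μ_θ (4 steps, strictly decreasing):
  μ^(1)=8; μ^(2)=2; μ^(3)=-1; μ^(4)=-5/2

((1, 0, 0, 0, 0); (1, 1, 0, 0, 0); (0, 0, 0, 0, 2); (1, 1, 1, 1, 0))


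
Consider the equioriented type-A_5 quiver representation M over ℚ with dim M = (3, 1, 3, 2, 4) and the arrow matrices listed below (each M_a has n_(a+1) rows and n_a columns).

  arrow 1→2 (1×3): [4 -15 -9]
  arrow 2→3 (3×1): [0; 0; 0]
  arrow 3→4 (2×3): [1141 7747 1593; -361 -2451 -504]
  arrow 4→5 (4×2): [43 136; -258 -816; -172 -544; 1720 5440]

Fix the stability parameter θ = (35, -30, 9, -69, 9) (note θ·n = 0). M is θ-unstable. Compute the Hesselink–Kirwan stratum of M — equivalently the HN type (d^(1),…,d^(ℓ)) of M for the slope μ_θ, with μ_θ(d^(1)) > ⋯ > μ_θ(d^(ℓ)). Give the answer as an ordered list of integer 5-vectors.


Via rank(M_{q-1}∘⋯∘M_p): M ≅ I[1,1]^2, I[1,2], I[3,3], I[3,4], I[3,5], I[5,5]^3.
μ_θ-semistable layers: μ^(1)=35; μ^(2)=9; μ^(3)=5/2; μ^(4)=-30

((2, 0, 0, 0, 0); (0, 0, 1, 0, 4); (1, 1, 0, 0, 0); (0, 0, 2, 2, 0))


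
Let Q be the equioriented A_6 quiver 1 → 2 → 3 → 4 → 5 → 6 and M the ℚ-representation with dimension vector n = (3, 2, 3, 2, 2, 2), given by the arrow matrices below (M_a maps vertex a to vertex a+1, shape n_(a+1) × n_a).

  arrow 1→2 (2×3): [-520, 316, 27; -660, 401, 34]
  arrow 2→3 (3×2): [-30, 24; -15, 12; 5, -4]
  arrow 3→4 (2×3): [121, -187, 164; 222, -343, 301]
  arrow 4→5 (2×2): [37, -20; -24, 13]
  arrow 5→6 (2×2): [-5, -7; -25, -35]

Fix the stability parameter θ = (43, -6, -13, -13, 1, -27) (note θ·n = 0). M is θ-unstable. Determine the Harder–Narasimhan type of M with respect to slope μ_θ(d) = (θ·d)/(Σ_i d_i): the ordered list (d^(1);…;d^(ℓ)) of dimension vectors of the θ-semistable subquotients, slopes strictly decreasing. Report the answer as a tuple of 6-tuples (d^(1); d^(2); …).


Interval decomposition of M: I[1,1], I[1,2], I[1,6], I[3,3], I[3,5], I[6,6].
HN type (ℓ=6): μ^(1)=43; μ^(2)=37/2; μ^(3)=1; μ^(4)=-5/2; μ^(5)=-13; μ^(6)=-27

((1, 0, 0, 0, 0, 0); (1, 1, 0, 0, 0, 0); (0, 0, 0, 0, 1, 0); (1, 1, 1, 1, 1, 1); (0, 0, 2, 1, 0, 0); (0, 0, 0, 0, 0, 1))


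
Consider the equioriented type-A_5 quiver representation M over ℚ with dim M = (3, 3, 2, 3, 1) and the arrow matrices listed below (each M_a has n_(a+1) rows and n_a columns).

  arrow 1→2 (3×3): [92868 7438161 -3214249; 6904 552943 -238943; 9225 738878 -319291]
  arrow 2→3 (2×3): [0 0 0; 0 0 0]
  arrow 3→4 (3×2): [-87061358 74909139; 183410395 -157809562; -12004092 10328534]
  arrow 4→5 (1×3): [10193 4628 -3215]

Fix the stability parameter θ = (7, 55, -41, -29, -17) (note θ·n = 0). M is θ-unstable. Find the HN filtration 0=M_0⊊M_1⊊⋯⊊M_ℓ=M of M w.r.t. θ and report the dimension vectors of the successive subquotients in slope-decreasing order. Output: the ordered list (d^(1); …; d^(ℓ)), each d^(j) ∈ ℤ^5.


Via rank(M_{q-1}∘⋯∘M_p): M ≅ I[1,2]^3, I[3,4], I[3,5], I[4,4].
μ_θ-semistable layers: μ^(1)=55; μ^(2)=7; μ^(3)=-17; μ^(4)=-29; μ^(5)=-41

((0, 3, 0, 0, 0); (3, 0, 0, 0, 0); (0, 0, 0, 0, 1); (0, 0, 0, 3, 0); (0, 0, 2, 0, 0))


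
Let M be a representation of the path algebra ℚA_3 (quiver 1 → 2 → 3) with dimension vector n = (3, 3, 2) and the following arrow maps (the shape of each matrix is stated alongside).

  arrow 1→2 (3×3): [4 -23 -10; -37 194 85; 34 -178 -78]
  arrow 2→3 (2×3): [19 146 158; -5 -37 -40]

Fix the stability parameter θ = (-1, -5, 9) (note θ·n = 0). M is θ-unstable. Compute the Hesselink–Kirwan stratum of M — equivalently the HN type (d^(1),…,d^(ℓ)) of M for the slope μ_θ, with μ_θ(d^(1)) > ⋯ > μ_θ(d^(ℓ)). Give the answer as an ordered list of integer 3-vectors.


Barcode: M ≅ I[1,1], I[1,3]^2, I[2,2]. HN layers by μ_θ (4 steps, strictly decreasing):
  μ^(1)=9; μ^(2)=-1; μ^(3)=-3; μ^(4)=-5

((0, 0, 2); (1, 0, 0); (2, 2, 0); (0, 1, 0))


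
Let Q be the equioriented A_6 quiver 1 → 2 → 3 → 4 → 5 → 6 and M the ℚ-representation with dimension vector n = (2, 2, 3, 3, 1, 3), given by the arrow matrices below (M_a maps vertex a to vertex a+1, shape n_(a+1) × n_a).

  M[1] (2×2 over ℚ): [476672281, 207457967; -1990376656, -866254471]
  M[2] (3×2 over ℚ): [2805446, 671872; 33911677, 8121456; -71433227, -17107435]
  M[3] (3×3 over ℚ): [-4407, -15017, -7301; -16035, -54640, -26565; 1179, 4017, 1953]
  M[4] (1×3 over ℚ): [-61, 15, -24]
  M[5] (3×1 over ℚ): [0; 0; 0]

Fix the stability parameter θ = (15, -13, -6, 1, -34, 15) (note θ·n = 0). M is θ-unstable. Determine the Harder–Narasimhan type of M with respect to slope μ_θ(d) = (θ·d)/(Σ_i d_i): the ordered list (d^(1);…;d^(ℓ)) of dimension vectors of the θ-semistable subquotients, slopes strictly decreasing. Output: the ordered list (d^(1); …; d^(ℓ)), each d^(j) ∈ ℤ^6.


Via rank(M_{q-1}∘⋯∘M_p): M ≅ I[1,4], I[1,5], I[3,3], I[4,4], I[6,6]^3.
μ_θ-semistable layers: μ^(1)=15; μ^(2)=1; μ^(3)=-4/3; μ^(4)=-6; μ^(5)=-37/5

((0, 0, 0, 0, 0, 3); (0, 0, 0, 2, 0, 0); (1, 1, 1, 0, 0, 0); (0, 0, 1, 0, 0, 0); (1, 1, 1, 1, 1, 0))


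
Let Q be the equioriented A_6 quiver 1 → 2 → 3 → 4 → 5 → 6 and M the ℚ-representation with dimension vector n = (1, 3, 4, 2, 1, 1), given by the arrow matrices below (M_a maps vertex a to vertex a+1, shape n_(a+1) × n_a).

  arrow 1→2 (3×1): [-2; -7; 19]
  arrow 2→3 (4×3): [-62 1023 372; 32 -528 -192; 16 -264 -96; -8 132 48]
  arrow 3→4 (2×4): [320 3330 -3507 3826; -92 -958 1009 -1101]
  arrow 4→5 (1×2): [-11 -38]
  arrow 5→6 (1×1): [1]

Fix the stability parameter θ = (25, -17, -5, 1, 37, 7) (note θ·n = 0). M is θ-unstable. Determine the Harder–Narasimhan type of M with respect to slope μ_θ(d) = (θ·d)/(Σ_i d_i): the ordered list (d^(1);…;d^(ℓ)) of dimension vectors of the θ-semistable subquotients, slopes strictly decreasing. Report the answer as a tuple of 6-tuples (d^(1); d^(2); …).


Via rank(M_{q-1}∘⋯∘M_p): M ≅ I[1,3], I[2,2]^2, I[3,3], I[3,4], I[3,6].
μ_θ-semistable layers: μ^(1)=22; μ^(2)=1; μ^(3)=-5; μ^(4)=-17

((0, 0, 0, 0, 1, 1); (1, 1, 1, 2, 0, 0); (0, 0, 3, 0, 0, 0); (0, 2, 0, 0, 0, 0))


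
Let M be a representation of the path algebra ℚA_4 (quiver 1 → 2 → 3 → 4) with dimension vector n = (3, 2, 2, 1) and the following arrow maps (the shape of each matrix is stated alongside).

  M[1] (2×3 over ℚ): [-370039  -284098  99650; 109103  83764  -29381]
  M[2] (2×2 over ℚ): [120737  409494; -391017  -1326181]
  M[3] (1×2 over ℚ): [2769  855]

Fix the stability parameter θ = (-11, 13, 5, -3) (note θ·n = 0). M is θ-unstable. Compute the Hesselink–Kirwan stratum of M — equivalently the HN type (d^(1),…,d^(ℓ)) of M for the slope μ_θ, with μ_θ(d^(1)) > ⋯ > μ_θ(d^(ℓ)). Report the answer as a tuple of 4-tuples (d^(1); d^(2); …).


Interval decomposition of M: I[1,1], I[1,3], I[1,4].
HN type (ℓ=3): μ^(1)=9; μ^(2)=5; μ^(3)=-11

((0, 1, 1, 0); (0, 1, 1, 1); (3, 0, 0, 0))


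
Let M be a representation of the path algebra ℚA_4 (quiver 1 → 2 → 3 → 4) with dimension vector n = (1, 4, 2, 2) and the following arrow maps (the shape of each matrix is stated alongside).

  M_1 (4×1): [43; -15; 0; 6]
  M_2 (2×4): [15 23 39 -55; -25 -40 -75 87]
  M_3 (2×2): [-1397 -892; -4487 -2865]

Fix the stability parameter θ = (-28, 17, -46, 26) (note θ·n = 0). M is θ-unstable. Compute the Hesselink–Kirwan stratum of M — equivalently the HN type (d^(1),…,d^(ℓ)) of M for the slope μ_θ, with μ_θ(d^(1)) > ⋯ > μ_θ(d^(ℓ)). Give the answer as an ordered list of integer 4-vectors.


Barcode: M ≅ I[1,4], I[2,2]^2, I[2,4]. HN layers by μ_θ (4 steps, strictly decreasing):
  μ^(1)=26; μ^(2)=17; μ^(3)=-29/2; μ^(4)=-28

((0, 0, 0, 2); (0, 2, 0, 0); (0, 2, 2, 0); (1, 0, 0, 0))


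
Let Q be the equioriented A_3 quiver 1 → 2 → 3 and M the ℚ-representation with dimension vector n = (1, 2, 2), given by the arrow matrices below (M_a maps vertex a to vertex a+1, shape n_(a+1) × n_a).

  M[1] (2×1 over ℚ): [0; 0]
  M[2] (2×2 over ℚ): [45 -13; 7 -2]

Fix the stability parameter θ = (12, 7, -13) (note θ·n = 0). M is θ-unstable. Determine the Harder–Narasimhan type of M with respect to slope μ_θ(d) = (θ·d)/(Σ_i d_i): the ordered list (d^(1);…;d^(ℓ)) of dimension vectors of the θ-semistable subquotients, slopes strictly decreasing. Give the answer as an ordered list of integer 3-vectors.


Via rank(M_{q-1}∘⋯∘M_p): M ≅ I[1,1], I[2,3]^2.
μ_θ-semistable layers: μ^(1)=12; μ^(2)=-3

((1, 0, 0); (0, 2, 2))


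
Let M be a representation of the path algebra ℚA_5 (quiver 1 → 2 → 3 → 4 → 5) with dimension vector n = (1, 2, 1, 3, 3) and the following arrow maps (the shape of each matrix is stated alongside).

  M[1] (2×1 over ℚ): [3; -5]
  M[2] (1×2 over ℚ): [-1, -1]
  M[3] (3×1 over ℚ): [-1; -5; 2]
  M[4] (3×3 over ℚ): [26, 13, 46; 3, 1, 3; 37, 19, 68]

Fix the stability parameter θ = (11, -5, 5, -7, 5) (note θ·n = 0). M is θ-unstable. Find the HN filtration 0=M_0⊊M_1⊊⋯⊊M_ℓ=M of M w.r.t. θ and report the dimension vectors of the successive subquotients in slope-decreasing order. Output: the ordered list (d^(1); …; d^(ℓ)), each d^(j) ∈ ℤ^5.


Via rank(M_{q-1}∘⋯∘M_p): M ≅ I[1,5], I[2,2], I[4,5]^2.
μ_θ-semistable layers: μ^(1)=5; μ^(2)=1; μ^(3)=-5; μ^(4)=-7

((0, 0, 0, 0, 3); (1, 1, 1, 1, 0); (0, 1, 0, 0, 0); (0, 0, 0, 2, 0))
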